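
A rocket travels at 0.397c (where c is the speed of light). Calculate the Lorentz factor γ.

v/c = 0.397, so (v/c)² = 0.157609
1 - (v/c)² = 0.842391
γ = 1/√(0.842391) = 1.090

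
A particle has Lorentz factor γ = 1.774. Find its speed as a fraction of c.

From γ = 1/√(1 - v²/c²):
1/γ² = 1/1.774² = 0.3178
v²/c² = 1 - 0.3178 = 0.6822
v/c = √(0.6822) = 0.8260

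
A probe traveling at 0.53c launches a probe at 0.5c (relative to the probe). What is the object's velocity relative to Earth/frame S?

u = (u' + v)/(1 + u'v/c²)
Numerator: 0.5 + 0.53 = 1.03
Denominator: 1 + 0.265 = 1.265
u = 1.03/1.265 = 0.8142c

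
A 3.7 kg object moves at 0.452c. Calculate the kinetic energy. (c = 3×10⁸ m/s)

γ = 1/√(1 - 0.452²) = 1.12105
γ - 1 = 0.12105
KE = (γ-1)mc² = 0.12105 × 3.7 × (3×10⁸)² = 4.031×10¹⁶ J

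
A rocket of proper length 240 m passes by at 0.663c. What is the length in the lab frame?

Proper length L₀ = 240 m
γ = 1/√(1 - 0.663²) = 1.3358
L = L₀/γ = 240/1.3358 = 179.7 m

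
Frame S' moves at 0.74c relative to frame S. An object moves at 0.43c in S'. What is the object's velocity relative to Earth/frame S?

u = (u' + v)/(1 + u'v/c²)
Numerator: 0.43 + 0.74 = 1.17
Denominator: 1 + 0.3182 = 1.3182
u = 1.17/1.3182 = 0.8876c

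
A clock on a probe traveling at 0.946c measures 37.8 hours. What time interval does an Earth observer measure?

Proper time Δt₀ = 37.8 hours
γ = 1/√(1 - 0.946²) = 3.085
Δt = γΔt₀ = 3.085 × 37.8 = 116.6 hours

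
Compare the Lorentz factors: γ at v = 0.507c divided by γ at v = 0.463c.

γ₁ = 1/√(1 - 0.507²) = 1.160
γ₂ = 1/√(1 - 0.463²) = 1.128
γ₁/γ₂ = 1.160/1.128 = 1.028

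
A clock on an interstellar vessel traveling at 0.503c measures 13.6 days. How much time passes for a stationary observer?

Proper time Δt₀ = 13.6 days
γ = 1/√(1 - 0.503²) = 1.157
Δt = γΔt₀ = 1.157 × 13.6 = 15.74 days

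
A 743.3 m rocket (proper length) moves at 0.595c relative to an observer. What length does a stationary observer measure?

Proper length L₀ = 743.3 m
γ = 1/√(1 - 0.595²) = 1.2442
L = L₀/γ = 743.3/1.2442 = 597.4 m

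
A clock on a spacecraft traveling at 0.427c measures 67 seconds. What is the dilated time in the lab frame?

Proper time Δt₀ = 67 seconds
γ = 1/√(1 - 0.427²) = 1.10589
Δt = γΔt₀ = 1.10589 × 67 = 74.09 seconds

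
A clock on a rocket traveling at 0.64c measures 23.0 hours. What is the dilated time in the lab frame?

Proper time Δt₀ = 23.0 hours
γ = 1/√(1 - 0.64²) = 1.3014
Δt = γΔt₀ = 1.3014 × 23.0 = 29.93 hours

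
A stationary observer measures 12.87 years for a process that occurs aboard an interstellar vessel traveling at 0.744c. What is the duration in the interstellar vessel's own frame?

Dilated time Δt = 12.87 years
γ = 1/√(1 - 0.744²) = 1.4966
Δt₀ = Δt/γ = 12.87/1.4966 = 8.599 years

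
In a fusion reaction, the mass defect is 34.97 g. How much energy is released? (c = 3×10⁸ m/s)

Convert mass defect: Δm = 34.97 g = 0.03497 kg
E = Δm·c² = 0.03497 × (3×10⁸)²
= 0.03497 × 9×10¹⁶ = 3.147×10¹⁵ J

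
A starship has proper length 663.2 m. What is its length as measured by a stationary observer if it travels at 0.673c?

Proper length L₀ = 663.2 m
γ = 1/√(1 - 0.673²) = 1.352
L = L₀/γ = 663.2/1.352 = 490.5 m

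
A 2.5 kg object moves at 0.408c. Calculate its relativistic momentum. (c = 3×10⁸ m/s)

γ = 1/√(1 - 0.408²) = 1.0953
v = 0.408 × 3×10⁸ = 1.224×10⁸ m/s
p = γmv = 1.0953 × 2.5 × 1.224×10⁸ = 3.352×10⁸ kg·m/s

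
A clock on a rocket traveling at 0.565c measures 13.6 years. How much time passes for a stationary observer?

Proper time Δt₀ = 13.6 years
γ = 1/√(1 - 0.565²) = 1.212
Δt = γΔt₀ = 1.212 × 13.6 = 16.48 years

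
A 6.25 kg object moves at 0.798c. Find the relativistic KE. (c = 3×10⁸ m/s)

γ = 1/√(1 - 0.798²) = 1.6593
γ - 1 = 0.6593
KE = (γ-1)mc² = 0.6593 × 6.25 × (3×10⁸)² = 3.709×10¹⁷ J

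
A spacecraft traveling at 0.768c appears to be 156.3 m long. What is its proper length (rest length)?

Contracted length L = 156.3 m
γ = 1/√(1 - 0.768²) = 1.561
L₀ = γL = 1.561 × 156.3 = 244.0 m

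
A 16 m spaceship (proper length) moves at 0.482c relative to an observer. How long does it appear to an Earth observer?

Proper length L₀ = 16 m
γ = 1/√(1 - 0.482²) = 1.141
L = L₀/γ = 16/1.141 = 14.02 m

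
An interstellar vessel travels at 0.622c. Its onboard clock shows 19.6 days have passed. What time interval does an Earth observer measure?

Proper time Δt₀ = 19.6 days
γ = 1/√(1 - 0.622²) = 1.277
Δt = γΔt₀ = 1.277 × 19.6 = 25.03 days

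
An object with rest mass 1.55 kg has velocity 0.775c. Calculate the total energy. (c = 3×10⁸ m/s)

γ = 1/√(1 - 0.775²) = 1.582
mc² = 1.55 × (3×10⁸)² = 1.395×10¹⁷ J
E = γmc² = 1.582 × 1.395×10¹⁷ = 2.207×10¹⁷ J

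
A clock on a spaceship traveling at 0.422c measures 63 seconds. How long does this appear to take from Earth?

Proper time Δt₀ = 63 seconds
γ = 1/√(1 - 0.422²) = 1.103
Δt = γΔt₀ = 1.103 × 63 = 69.49 seconds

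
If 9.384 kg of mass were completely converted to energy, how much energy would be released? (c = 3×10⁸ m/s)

Using E = mc²:
c² = (3×10⁸)² = 9×10¹⁶ m²/s²
E = 9.384 × 9×10¹⁶ = 8.446×10¹⁷ J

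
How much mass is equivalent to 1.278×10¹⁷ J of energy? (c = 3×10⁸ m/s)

From E = mc², we get m = E/c²
c² = (3×10⁸)² = 9×10¹⁶ m²/s²
m = 1.278×10¹⁷ / 9×10¹⁶ = 1.420 kg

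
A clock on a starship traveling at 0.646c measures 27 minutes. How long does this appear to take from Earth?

Proper time Δt₀ = 27 minutes
γ = 1/√(1 - 0.646²) = 1.310
Δt = γΔt₀ = 1.310 × 27 = 35.37 minutes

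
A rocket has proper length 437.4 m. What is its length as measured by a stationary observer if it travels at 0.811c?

Proper length L₀ = 437.4 m
γ = 1/√(1 - 0.811²) = 1.709
L = L₀/γ = 437.4/1.709 = 255.9 m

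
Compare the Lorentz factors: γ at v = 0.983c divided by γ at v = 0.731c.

γ₁ = 1/√(1 - 0.983²) = 5.446
γ₂ = 1/√(1 - 0.731²) = 1.465
γ₁/γ₂ = 5.446/1.465 = 3.717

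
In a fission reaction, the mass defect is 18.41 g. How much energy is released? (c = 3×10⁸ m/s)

Convert mass defect: Δm = 18.41 g = 0.01841 kg
E = Δm·c² = 0.01841 × (3×10⁸)²
= 0.01841 × 9×10¹⁶ = 1.657×10¹⁵ J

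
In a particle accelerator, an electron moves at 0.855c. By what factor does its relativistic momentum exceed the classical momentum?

p_rel = γmv, p_class = mv
Ratio = γ = 1/√(1 - 0.855²)
= 1/√(0.268975) = 1.928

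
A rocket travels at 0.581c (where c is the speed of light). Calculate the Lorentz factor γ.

v/c = 0.581, so (v/c)² = 0.337561
1 - (v/c)² = 0.662439
γ = 1/√(0.662439) = 1.229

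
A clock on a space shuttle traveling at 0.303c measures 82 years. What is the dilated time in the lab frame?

Proper time Δt₀ = 82 years
γ = 1/√(1 - 0.303²) = 1.0493
Δt = γΔt₀ = 1.0493 × 82 = 86.04 years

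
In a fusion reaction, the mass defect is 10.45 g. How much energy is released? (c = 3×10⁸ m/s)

Convert mass defect: Δm = 10.45 g = 0.01045 kg
E = Δm·c² = 0.01045 × (3×10⁸)²
= 0.01045 × 9×10¹⁶ = 9.405×10¹⁴ J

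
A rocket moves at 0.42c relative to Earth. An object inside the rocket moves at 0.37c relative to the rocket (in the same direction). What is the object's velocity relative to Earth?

u = (u' + v)/(1 + u'v/c²)
Numerator: 0.37 + 0.42 = 0.79
Denominator: 1 + 0.1554 = 1.1554
u = 0.79/1.1554 = 0.6837c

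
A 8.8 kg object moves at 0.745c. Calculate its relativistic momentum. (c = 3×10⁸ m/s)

γ = 1/√(1 - 0.745²) = 1.499
v = 0.745 × 3×10⁸ = 2.235×10⁸ m/s
p = γmv = 1.499 × 8.8 × 2.235×10⁸ = 2.948×10⁹ kg·m/s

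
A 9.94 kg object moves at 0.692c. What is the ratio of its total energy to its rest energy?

E = γmc², E₀ = mc²
E/E₀ = γ = 1/√(1 - 0.692²) = 1.385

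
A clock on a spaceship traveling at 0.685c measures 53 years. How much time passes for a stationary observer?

Proper time Δt₀ = 53 years
γ = 1/√(1 - 0.685²) = 1.3726
Δt = γΔt₀ = 1.3726 × 53 = 72.75 years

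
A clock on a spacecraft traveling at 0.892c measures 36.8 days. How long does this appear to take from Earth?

Proper time Δt₀ = 36.8 days
γ = 1/√(1 - 0.892²) = 2.2122
Δt = γΔt₀ = 2.2122 × 36.8 = 81.41 days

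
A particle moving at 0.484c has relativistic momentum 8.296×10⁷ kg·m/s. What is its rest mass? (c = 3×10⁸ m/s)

γ = 1/√(1 - 0.484²) = 1.1428
v = 0.484 × 3×10⁸ = 1.452×10⁸ m/s
m = p/(γv) = 8.296×10⁷/(1.1428 × 1.452×10⁸) = 0.5000 kg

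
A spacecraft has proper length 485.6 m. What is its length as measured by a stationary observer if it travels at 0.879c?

Proper length L₀ = 485.6 m
γ = 1/√(1 - 0.879²) = 2.0972
L = L₀/γ = 485.6/2.0972 = 231.5 m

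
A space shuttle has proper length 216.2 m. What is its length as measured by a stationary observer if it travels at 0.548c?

Proper length L₀ = 216.2 m
γ = 1/√(1 - 0.548²) = 1.1955
L = L₀/γ = 216.2/1.1955 = 180.8 m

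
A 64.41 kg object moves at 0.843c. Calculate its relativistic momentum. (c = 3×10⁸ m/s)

γ = 1/√(1 - 0.843²) = 1.859
v = 0.843 × 3×10⁸ = 2.529×10⁸ m/s
p = γmv = 1.859 × 64.41 × 2.529×10⁸ = 3.028×10¹⁰ kg·m/s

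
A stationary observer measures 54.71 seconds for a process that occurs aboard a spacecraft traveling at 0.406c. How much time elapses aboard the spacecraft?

Dilated time Δt = 54.71 seconds
γ = 1/√(1 - 0.406²) = 1.0942
Δt₀ = Δt/γ = 54.71/1.0942 = 50.00 seconds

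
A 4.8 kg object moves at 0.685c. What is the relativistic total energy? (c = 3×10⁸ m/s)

γ = 1/√(1 - 0.685²) = 1.3726
mc² = 4.8 × (3×10⁸)² = 4.320×10¹⁷ J
E = γmc² = 1.3726 × 4.320×10¹⁷ = 5.930×10¹⁷ J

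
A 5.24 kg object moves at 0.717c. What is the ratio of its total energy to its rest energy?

E = γmc², E₀ = mc²
E/E₀ = γ = 1/√(1 - 0.717²) = 1.435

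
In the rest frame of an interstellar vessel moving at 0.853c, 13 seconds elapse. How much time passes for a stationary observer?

Proper time Δt₀ = 13 seconds
γ = 1/√(1 - 0.853²) = 1.916
Δt = γΔt₀ = 1.916 × 13 = 24.91 seconds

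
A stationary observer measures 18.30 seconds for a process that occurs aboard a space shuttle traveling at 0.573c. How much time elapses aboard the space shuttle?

Dilated time Δt = 18.30 seconds
γ = 1/√(1 - 0.573²) = 1.220
Δt₀ = Δt/γ = 18.30/1.220 = 15.00 seconds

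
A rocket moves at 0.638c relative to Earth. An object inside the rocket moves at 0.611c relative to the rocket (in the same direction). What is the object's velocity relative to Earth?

u = (u' + v)/(1 + u'v/c²)
Numerator: 0.611 + 0.638 = 1.249
Denominator: 1 + 0.389818 = 1.389818
u = 1.249/1.389818 = 0.8987c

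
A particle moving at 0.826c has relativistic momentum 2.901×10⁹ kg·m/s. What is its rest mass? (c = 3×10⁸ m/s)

γ = 1/√(1 - 0.826²) = 1.774
v = 0.826 × 3×10⁸ = 2.478×10⁸ m/s
m = p/(γv) = 2.901×10⁹/(1.774 × 2.478×10⁸) = 6.599 kg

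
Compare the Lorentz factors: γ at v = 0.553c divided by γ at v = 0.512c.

γ₁ = 1/√(1 - 0.553²) = 1.200
γ₂ = 1/√(1 - 0.512²) = 1.164
γ₁/γ₂ = 1.200/1.164 = 1.031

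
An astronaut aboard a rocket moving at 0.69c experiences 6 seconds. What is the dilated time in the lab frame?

Proper time Δt₀ = 6 seconds
γ = 1/√(1 - 0.69²) = 1.38158
Δt = γΔt₀ = 1.38158 × 6 = 8.289 seconds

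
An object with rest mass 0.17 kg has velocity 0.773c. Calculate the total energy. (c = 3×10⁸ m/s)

γ = 1/√(1 - 0.773²) = 1.5763
mc² = 0.17 × (3×10⁸)² = 1.530×10¹⁶ J
E = γmc² = 1.5763 × 1.530×10¹⁶ = 2.412×10¹⁶ J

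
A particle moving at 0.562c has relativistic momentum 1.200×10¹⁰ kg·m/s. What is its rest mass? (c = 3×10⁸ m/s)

γ = 1/√(1 - 0.562²) = 1.209
v = 0.562 × 3×10⁸ = 1.686×10⁸ m/s
m = p/(γv) = 1.200×10¹⁰/(1.209 × 1.686×10⁸) = 58.87 kg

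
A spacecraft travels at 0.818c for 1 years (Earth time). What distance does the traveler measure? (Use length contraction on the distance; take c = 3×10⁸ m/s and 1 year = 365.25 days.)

Earth distance: d = v × t = 0.818c × 1 yr = 7.7442×10¹⁵ m
γ = 1.7385
d' = d/γ = 7.7442×10¹⁵/1.7385 = 4.455×10¹⁵ m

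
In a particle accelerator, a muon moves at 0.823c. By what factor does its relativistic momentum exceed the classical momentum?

p_rel = γmv, p_class = mv
Ratio = γ = 1/√(1 - 0.823²)
= 1/√(0.322671) = 1.760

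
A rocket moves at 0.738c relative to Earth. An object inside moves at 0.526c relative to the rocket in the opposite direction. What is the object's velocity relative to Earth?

Object's velocity in rocket frame is u' = -0.526c
u = (u' + v)/(1 + u'v/c²) = (v - 0.526)/(1 - 0.526·v/c²)
Numerator: 0.738 - 0.526 = 0.212
Denominator: 1 - 0.388188 = 0.611812
u = 0.212/0.611812 = 0.3465c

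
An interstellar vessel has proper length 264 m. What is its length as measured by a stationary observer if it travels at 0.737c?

Proper length L₀ = 264 m
γ = 1/√(1 - 0.737²) = 1.480
L = L₀/γ = 264/1.480 = 178.4 m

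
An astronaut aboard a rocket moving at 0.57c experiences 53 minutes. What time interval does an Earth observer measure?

Proper time Δt₀ = 53 minutes
γ = 1/√(1 - 0.57²) = 1.217
Δt = γΔt₀ = 1.217 × 53 = 64.50 minutes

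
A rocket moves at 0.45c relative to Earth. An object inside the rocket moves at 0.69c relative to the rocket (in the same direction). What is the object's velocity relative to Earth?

u = (u' + v)/(1 + u'v/c²)
Numerator: 0.69 + 0.45 = 1.14
Denominator: 1 + 0.3105 = 1.3105
u = 1.14/1.3105 = 0.8699c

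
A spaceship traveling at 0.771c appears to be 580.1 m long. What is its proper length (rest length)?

Contracted length L = 580.1 m
γ = 1/√(1 - 0.771²) = 1.5703
L₀ = γL = 1.5703 × 580.1 = 910.9 m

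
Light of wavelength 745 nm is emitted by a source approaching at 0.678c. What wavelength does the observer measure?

β = 0.678
Wavelength Doppler factor = √(0.322/1.678) = √(0.1919) = 0.4381
λ_obs = 745 × 0.4381 = 326.4 nm (blueshift)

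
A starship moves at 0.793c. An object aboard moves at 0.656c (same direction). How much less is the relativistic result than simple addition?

Classical: u' + v = 0.656 + 0.793 = 1.449c
Relativistic: u = (0.656 + 0.793)/(1 + 0.520208) = 1.449/1.520208 = 0.9532c
Difference: 1.449 - 0.9532 = 0.4958c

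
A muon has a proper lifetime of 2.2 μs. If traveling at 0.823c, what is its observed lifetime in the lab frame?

Proper lifetime τ₀ = 2.2 μs
γ = 1/√(1 - 0.823²) = 1.7604
τ = γτ₀ = 1.7604 × 2.2 μs = 3.873 μs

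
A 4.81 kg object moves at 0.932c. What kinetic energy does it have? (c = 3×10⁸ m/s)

γ = 1/√(1 - 0.932²) = 2.7589
γ - 1 = 1.7589
KE = (γ-1)mc² = 1.7589 × 4.81 × (3×10⁸)² = 7.614×10¹⁷ J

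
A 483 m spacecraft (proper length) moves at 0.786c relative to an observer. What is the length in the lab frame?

Proper length L₀ = 483 m
γ = 1/√(1 - 0.786²) = 1.6175
L = L₀/γ = 483/1.6175 = 298.6 m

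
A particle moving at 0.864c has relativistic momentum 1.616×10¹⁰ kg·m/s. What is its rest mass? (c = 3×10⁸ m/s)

γ = 1/√(1 - 0.864²) = 1.986
v = 0.864 × 3×10⁸ = 2.592×10⁸ m/s
m = p/(γv) = 1.616×10¹⁰/(1.986 × 2.592×10⁸) = 31.39 kg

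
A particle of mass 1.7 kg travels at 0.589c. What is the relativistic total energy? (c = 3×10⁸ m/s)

γ = 1/√(1 - 0.589²) = 1.237
mc² = 1.7 × (3×10⁸)² = 1.530×10¹⁷ J
E = γmc² = 1.237 × 1.530×10¹⁷ = 1.893×10¹⁷ J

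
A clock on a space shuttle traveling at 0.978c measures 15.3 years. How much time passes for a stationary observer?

Proper time Δt₀ = 15.3 years
γ = 1/√(1 - 0.978²) = 4.79375
Δt = γΔt₀ = 4.79375 × 15.3 = 73.34 years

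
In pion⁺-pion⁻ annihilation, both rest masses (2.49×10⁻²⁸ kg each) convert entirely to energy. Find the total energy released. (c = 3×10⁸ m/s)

Both particles have the same rest mass, so total mass = 2m
E = 2m·c² = 2 × 2.49×10⁻²⁸ × (3×10⁸)²
= 2 × 2.49×10⁻²⁸ × 9×10¹⁶
= 4.482×10⁻¹¹ J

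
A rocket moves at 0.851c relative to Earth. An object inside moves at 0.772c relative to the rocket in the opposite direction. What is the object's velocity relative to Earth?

Object's velocity in rocket frame is u' = -0.772c
u = (u' + v)/(1 + u'v/c²) = (v - 0.772)/(1 - 0.772·v/c²)
Numerator: 0.851 - 0.772 = 0.079
Denominator: 1 - 0.656972 = 0.343028
u = 0.079/0.343028 = 0.2303c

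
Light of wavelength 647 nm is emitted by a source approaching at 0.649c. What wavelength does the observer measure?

β = 0.649
Wavelength Doppler factor = √(0.351/1.649) = √(0.2129) = 0.4614
λ_obs = 647 × 0.4614 = 298.5 nm (blueshift)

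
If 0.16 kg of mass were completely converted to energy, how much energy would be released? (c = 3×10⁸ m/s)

Using E = mc²:
c² = (3×10⁸)² = 9×10¹⁶ m²/s²
E = 0.16 × 9×10¹⁶ = 1.440×10¹⁶ J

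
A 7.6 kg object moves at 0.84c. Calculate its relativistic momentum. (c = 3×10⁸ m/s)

γ = 1/√(1 - 0.84²) = 1.843
v = 0.84 × 3×10⁸ = 2.520×10⁸ m/s
p = γmv = 1.843 × 7.6 × 2.520×10⁸ = 3.530×10⁹ kg·m/s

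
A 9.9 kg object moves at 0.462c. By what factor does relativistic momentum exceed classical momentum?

p_rel = γmv, p_class = mv
Ratio = γ = 1/√(1 - 0.462²) = 1.128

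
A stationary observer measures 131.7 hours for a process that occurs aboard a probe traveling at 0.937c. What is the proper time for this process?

Dilated time Δt = 131.7 hours
γ = 1/√(1 - 0.937²) = 2.8626
Δt₀ = Δt/γ = 131.7/2.8626 = 46.01 hours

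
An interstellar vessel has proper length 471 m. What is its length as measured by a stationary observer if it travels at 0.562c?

Proper length L₀ = 471 m
γ = 1/√(1 - 0.562²) = 1.209
L = L₀/γ = 471/1.209 = 389.6 m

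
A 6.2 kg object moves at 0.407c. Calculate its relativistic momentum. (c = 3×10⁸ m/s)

γ = 1/√(1 - 0.407²) = 1.0948
v = 0.407 × 3×10⁸ = 1.221×10⁸ m/s
p = γmv = 1.0948 × 6.2 × 1.221×10⁸ = 8.288×10⁸ kg·m/s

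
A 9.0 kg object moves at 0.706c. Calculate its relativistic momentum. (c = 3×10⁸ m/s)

γ = 1/√(1 - 0.706²) = 1.412
v = 0.706 × 3×10⁸ = 2.118×10⁸ m/s
p = γmv = 1.412 × 9.0 × 2.118×10⁸ = 2.692×10⁹ kg·m/s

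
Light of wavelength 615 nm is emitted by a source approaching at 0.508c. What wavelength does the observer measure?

β = 0.508
Wavelength Doppler factor = √(0.492/1.508) = √(0.3263) = 0.5712
λ_obs = 615 × 0.5712 = 351.3 nm (blueshift)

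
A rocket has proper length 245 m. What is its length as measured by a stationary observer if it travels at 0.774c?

Proper length L₀ = 245 m
γ = 1/√(1 - 0.774²) = 1.5793
L = L₀/γ = 245/1.5793 = 155.1 m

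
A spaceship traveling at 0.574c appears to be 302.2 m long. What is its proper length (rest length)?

Contracted length L = 302.2 m
γ = 1/√(1 - 0.574²) = 1.22122
L₀ = γL = 1.22122 × 302.2 = 369.1 m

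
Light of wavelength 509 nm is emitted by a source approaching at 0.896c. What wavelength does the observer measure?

β = 0.896
Wavelength Doppler factor = √(0.104/1.896) = √(0.05485) = 0.2342
λ_obs = 509 × 0.2342 = 119.2 nm (blueshift)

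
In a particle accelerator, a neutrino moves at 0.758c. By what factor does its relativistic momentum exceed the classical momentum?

p_rel = γmv, p_class = mv
Ratio = γ = 1/√(1 - 0.758²)
= 1/√(0.425436) = 1.533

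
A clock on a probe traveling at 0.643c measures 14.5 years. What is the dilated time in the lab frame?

Proper time Δt₀ = 14.5 years
γ = 1/√(1 - 0.643²) = 1.3057
Δt = γΔt₀ = 1.3057 × 14.5 = 18.93 years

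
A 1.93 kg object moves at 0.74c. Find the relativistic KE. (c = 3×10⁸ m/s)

γ = 1/√(1 - 0.74²) = 1.48675
γ - 1 = 0.48675
KE = (γ-1)mc² = 0.48675 × 1.93 × (3×10⁸)² = 8.455×10¹⁶ J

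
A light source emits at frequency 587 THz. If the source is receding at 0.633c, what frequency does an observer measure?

β = v/c = 0.633
(1-β)/(1+β) = 0.367/1.633 = 0.22474
Doppler factor = √(0.22474) = 0.4741
f_obs = 587 × 0.4741 = 278.3 THz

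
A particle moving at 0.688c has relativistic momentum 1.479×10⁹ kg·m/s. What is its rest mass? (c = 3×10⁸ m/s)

γ = 1/√(1 - 0.688²) = 1.378
v = 0.688 × 3×10⁸ = 2.064×10⁸ m/s
m = p/(γv) = 1.479×10⁹/(1.378 × 2.064×10⁸) = 5.200 kg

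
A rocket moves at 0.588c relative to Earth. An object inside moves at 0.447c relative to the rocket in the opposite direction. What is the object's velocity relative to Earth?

Object's velocity in rocket frame is u' = -0.447c
u = (u' + v)/(1 + u'v/c²) = (v - 0.447)/(1 - 0.447·v/c²)
Numerator: 0.588 - 0.447 = 0.141
Denominator: 1 - 0.262836 = 0.737164
u = 0.141/0.737164 = 0.1913c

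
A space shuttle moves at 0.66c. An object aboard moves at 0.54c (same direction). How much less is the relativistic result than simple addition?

Classical: u' + v = 0.54 + 0.66 = 1.2c
Relativistic: u = (0.54 + 0.66)/(1 + 0.3564) = 1.2/1.3564 = 0.8847c
Difference: 1.2 - 0.8847 = 0.3153c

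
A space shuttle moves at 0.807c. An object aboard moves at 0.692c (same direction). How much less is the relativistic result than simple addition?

Classical: u' + v = 0.692 + 0.807 = 1.499c
Relativistic: u = (0.692 + 0.807)/(1 + 0.558444) = 1.499/1.558444 = 0.9619c
Difference: 1.499 - 0.9619 = 0.5371c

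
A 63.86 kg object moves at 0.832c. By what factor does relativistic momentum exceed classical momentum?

p_rel = γmv, p_class = mv
Ratio = γ = 1/√(1 - 0.832²) = 1.803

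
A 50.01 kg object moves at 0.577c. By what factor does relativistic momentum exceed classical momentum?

p_rel = γmv, p_class = mv
Ratio = γ = 1/√(1 - 0.577²) = 1.224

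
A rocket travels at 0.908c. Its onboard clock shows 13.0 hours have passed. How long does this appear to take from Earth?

Proper time Δt₀ = 13.0 hours
γ = 1/√(1 - 0.908²) = 2.387
Δt = γΔt₀ = 2.387 × 13.0 = 31.03 hours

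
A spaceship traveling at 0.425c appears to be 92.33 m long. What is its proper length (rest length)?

Contracted length L = 92.33 m
γ = 1/√(1 - 0.425²) = 1.105
L₀ = γL = 1.105 × 92.33 = 102.0 m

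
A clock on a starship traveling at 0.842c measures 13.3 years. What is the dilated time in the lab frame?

Proper time Δt₀ = 13.3 years
γ = 1/√(1 - 0.842²) = 1.8536
Δt = γΔt₀ = 1.8536 × 13.3 = 24.65 years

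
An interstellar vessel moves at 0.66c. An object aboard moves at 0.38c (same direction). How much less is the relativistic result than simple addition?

Classical: u' + v = 0.38 + 0.66 = 1.04c
Relativistic: u = (0.38 + 0.66)/(1 + 0.2508) = 1.04/1.2508 = 0.8315c
Difference: 1.04 - 0.8315 = 0.2085c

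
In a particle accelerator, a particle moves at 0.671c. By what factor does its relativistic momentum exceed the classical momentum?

p_rel = γmv, p_class = mv
Ratio = γ = 1/√(1 - 0.671²)
= 1/√(0.549759) = 1.349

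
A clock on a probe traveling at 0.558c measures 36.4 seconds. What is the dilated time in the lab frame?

Proper time Δt₀ = 36.4 seconds
γ = 1/√(1 - 0.558²) = 1.205
Δt = γΔt₀ = 1.205 × 36.4 = 43.86 seconds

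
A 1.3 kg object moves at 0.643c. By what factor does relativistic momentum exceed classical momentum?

p_rel = γmv, p_class = mv
Ratio = γ = 1/√(1 - 0.643²) = 1.306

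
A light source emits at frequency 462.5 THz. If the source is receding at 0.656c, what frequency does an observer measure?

β = v/c = 0.656
(1-β)/(1+β) = 0.344/1.656 = 0.20773
Doppler factor = √(0.20773) = 0.4558
f_obs = 462.5 × 0.4558 = 210.8 THz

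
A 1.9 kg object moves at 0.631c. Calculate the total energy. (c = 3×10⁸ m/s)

γ = 1/√(1 - 0.631²) = 1.289
mc² = 1.9 × (3×10⁸)² = 1.710×10¹⁷ J
E = γmc² = 1.289 × 1.710×10¹⁷ = 2.204×10¹⁷ J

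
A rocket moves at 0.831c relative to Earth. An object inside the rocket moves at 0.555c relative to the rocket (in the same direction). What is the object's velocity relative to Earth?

u = (u' + v)/(1 + u'v/c²)
Numerator: 0.555 + 0.831 = 1.386
Denominator: 1 + 0.461205 = 1.461205
u = 1.386/1.461205 = 0.9485c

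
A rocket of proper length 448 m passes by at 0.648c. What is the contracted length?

Proper length L₀ = 448 m
γ = 1/√(1 - 0.648²) = 1.313
L = L₀/γ = 448/1.313 = 341.2 m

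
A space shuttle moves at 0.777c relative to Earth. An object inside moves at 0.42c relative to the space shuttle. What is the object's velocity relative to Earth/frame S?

u = (u' + v)/(1 + u'v/c²)
Numerator: 0.42 + 0.777 = 1.197
Denominator: 1 + 0.32634 = 1.32634
u = 1.197/1.32634 = 0.9025c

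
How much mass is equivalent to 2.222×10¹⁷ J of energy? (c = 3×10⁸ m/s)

From E = mc², we get m = E/c²
c² = (3×10⁸)² = 9×10¹⁶ m²/s²
m = 2.222×10¹⁷ / 9×10¹⁶ = 2.469 kg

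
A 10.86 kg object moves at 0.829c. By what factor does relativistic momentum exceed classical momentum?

p_rel = γmv, p_class = mv
Ratio = γ = 1/√(1 - 0.829²) = 1.788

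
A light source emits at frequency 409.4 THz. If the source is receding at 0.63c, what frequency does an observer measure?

β = v/c = 0.63
(1-β)/(1+β) = 0.37/1.63 = 0.226994
Doppler factor = √(0.226994) = 0.47644
f_obs = 409.4 × 0.47644 = 195.1 THz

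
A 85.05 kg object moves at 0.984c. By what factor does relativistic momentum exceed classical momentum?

p_rel = γmv, p_class = mv
Ratio = γ = 1/√(1 - 0.984²) = 5.613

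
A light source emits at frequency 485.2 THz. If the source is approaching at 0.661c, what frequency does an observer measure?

β = v/c = 0.661
(1+β)/(1-β) = 1.661/0.339 = 4.900
Doppler factor = √(4.900) = 2.214
f_obs = 485.2 × 2.214 = 1074 THz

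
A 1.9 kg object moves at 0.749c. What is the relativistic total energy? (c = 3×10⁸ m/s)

γ = 1/√(1 - 0.749²) = 1.5093
mc² = 1.9 × (3×10⁸)² = 1.710×10¹⁷ J
E = γmc² = 1.5093 × 1.710×10¹⁷ = 2.581×10¹⁷ J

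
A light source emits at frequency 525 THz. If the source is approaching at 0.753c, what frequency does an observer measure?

β = v/c = 0.753
(1+β)/(1-β) = 1.753/0.247 = 7.097
Doppler factor = √(7.097) = 2.664
f_obs = 525 × 2.664 = 1399 THz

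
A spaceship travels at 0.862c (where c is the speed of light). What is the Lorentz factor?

v/c = 0.862, so (v/c)² = 0.743044
1 - (v/c)² = 0.256956
γ = 1/√(0.256956) = 1.973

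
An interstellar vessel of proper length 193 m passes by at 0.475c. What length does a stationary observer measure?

Proper length L₀ = 193 m
γ = 1/√(1 - 0.475²) = 1.1364
L = L₀/γ = 193/1.1364 = 169.8 m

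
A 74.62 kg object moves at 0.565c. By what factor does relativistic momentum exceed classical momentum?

p_rel = γmv, p_class = mv
Ratio = γ = 1/√(1 - 0.565²) = 1.212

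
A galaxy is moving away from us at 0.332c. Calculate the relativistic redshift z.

β = 0.332
(1+β)/(1-β) = 1.332/0.668 = 1.994
√(1.994) = 1.4121
z = 1.4121 - 1 = 0.4121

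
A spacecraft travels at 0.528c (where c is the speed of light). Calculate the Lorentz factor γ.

v/c = 0.528, so (v/c)² = 0.278784
1 - (v/c)² = 0.721216
γ = 1/√(0.721216) = 1.178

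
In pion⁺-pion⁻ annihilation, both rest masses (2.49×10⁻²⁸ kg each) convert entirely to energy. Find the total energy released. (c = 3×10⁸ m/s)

Both particles have the same rest mass, so total mass = 2m
E = 2m·c² = 2 × 2.49×10⁻²⁸ × (3×10⁸)²
= 2 × 2.49×10⁻²⁸ × 9×10¹⁶
= 4.482×10⁻¹¹ J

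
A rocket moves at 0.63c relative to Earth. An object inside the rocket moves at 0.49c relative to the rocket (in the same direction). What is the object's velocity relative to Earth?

u = (u' + v)/(1 + u'v/c²)
Numerator: 0.49 + 0.63 = 1.12
Denominator: 1 + 0.3087 = 1.3087
u = 1.12/1.3087 = 0.8558c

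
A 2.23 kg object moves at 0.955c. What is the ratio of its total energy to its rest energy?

E = γmc², E₀ = mc²
E/E₀ = γ = 1/√(1 - 0.955²) = 3.371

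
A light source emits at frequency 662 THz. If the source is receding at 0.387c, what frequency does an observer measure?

β = v/c = 0.387
(1-β)/(1+β) = 0.613/1.387 = 0.4420
Doppler factor = √(0.4420) = 0.6648
f_obs = 662 × 0.6648 = 440.1 THz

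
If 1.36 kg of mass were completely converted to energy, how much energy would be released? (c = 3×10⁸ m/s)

Using E = mc²:
c² = (3×10⁸)² = 9×10¹⁶ m²/s²
E = 1.36 × 9×10¹⁶ = 1.224×10¹⁷ J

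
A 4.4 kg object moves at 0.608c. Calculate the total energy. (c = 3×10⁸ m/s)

γ = 1/√(1 - 0.608²) = 1.2595
mc² = 4.4 × (3×10⁸)² = 3.960×10¹⁷ J
E = γmc² = 1.2595 × 3.960×10¹⁷ = 4.988×10¹⁷ J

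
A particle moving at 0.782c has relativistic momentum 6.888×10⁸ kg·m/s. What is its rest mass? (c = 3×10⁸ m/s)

γ = 1/√(1 - 0.782²) = 1.604
v = 0.782 × 3×10⁸ = 2.346×10⁸ m/s
m = p/(γv) = 6.888×10⁸/(1.604 × 2.346×10⁸) = 1.830 kg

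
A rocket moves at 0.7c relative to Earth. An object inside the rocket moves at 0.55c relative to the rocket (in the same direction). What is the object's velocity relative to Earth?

u = (u' + v)/(1 + u'v/c²)
Numerator: 0.55 + 0.7 = 1.25
Denominator: 1 + 0.385 = 1.385
u = 1.25/1.385 = 0.9025c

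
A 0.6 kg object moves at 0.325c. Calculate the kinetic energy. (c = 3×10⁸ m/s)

γ = 1/√(1 - 0.325²) = 1.0574
γ - 1 = 0.05740
KE = (γ-1)mc² = 0.05740 × 0.6 × (3×10⁸)² = 3.100×10¹⁵ J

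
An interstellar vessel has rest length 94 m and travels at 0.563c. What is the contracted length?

Proper length L₀ = 94 m
γ = 1/√(1 - 0.563²) = 1.210
L = L₀/γ = 94/1.210 = 77.69 m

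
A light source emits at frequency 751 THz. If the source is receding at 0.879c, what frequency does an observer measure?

β = v/c = 0.879
(1-β)/(1+β) = 0.121/1.879 = 0.06440
Doppler factor = √(0.06440) = 0.2538
f_obs = 751 × 0.2538 = 190.6 THz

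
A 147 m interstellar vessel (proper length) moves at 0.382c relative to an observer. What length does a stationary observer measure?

Proper length L₀ = 147 m
γ = 1/√(1 - 0.382²) = 1.082
L = L₀/γ = 147/1.082 = 135.9 m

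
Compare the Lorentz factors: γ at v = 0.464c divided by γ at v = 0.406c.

γ₁ = 1/√(1 - 0.464²) = 1.129
γ₂ = 1/√(1 - 0.406²) = 1.094
γ₁/γ₂ = 1.129/1.094 = 1.032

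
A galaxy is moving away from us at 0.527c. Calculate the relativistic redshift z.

β = 0.527
(1+β)/(1-β) = 1.527/0.473 = 3.22833
√(3.22833) = 1.7968
z = 1.7968 - 1 = 0.7968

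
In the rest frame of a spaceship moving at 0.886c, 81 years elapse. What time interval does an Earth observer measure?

Proper time Δt₀ = 81 years
γ = 1/√(1 - 0.886²) = 2.157
Δt = γΔt₀ = 2.157 × 81 = 174.7 years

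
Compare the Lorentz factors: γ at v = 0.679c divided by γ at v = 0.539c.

γ₁ = 1/√(1 - 0.679²) = 1.362
γ₂ = 1/√(1 - 0.539²) = 1.187
γ₁/γ₂ = 1.362/1.187 = 1.147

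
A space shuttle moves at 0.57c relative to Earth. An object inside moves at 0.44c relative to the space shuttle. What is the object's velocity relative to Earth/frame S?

u = (u' + v)/(1 + u'v/c²)
Numerator: 0.44 + 0.57 = 1.01
Denominator: 1 + 0.2508 = 1.2508
u = 1.01/1.2508 = 0.8075c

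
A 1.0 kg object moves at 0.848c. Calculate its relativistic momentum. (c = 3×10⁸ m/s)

γ = 1/√(1 - 0.848²) = 1.8868
v = 0.848 × 3×10⁸ = 2.544×10⁸ m/s
p = γmv = 1.8868 × 1.0 × 2.544×10⁸ = 4.800×10⁸ kg·m/s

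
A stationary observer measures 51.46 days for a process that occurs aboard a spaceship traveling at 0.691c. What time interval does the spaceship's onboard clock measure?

Dilated time Δt = 51.46 days
γ = 1/√(1 - 0.691²) = 1.3834
Δt₀ = Δt/γ = 51.46/1.3834 = 37.20 days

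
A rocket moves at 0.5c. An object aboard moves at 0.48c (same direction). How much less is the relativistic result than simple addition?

Classical: u' + v = 0.48 + 0.5 = 0.98c
Relativistic: u = (0.48 + 0.5)/(1 + 0.24) = 0.98/1.24 = 0.7903c
Difference: 0.98 - 0.7903 = 0.1897c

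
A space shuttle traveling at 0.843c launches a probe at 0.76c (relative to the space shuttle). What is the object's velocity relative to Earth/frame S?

u = (u' + v)/(1 + u'v/c²)
Numerator: 0.76 + 0.843 = 1.603
Denominator: 1 + 0.64068 = 1.64068
u = 1.603/1.64068 = 0.9770c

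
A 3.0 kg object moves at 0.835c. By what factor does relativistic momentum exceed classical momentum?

p_rel = γmv, p_class = mv
Ratio = γ = 1/√(1 - 0.835²) = 1.817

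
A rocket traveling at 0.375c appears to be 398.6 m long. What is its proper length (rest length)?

Contracted length L = 398.6 m
γ = 1/√(1 - 0.375²) = 1.0787
L₀ = γL = 1.0787 × 398.6 = 430.0 m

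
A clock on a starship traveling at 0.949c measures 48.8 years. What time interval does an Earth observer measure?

Proper time Δt₀ = 48.8 years
γ = 1/√(1 - 0.949²) = 3.172
Δt = γΔt₀ = 3.172 × 48.8 = 154.8 years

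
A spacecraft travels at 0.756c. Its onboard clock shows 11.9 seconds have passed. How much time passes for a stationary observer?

Proper time Δt₀ = 11.9 seconds
γ = 1/√(1 - 0.756²) = 1.528
Δt = γΔt₀ = 1.528 × 11.9 = 18.18 seconds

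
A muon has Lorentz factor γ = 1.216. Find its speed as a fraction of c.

From γ = 1/√(1 - v²/c²):
1/γ² = 1/1.216² = 0.67629
v²/c² = 1 - 0.67629 = 0.32371
v/c = √(0.32371) = 0.5690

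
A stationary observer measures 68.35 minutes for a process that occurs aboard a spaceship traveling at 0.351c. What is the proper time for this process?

Dilated time Δt = 68.35 minutes
γ = 1/√(1 - 0.351²) = 1.068
Δt₀ = Δt/γ = 68.35/1.068 = 64.00 minutes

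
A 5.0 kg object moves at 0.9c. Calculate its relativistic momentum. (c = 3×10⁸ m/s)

γ = 1/√(1 - 0.9²) = 2.294
v = 0.9 × 3×10⁸ = 2.700×10⁸ m/s
p = γmv = 2.294 × 5.0 × 2.700×10⁸ = 3.097×10⁹ kg·m/s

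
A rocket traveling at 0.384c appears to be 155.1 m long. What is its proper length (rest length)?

Contracted length L = 155.1 m
γ = 1/√(1 - 0.384²) = 1.083
L₀ = γL = 1.083 × 155.1 = 168.0 m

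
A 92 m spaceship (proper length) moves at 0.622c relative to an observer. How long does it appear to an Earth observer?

Proper length L₀ = 92 m
γ = 1/√(1 - 0.622²) = 1.277
L = L₀/γ = 92/1.277 = 72.04 m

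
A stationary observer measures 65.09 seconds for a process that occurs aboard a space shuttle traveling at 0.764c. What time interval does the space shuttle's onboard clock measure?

Dilated time Δt = 65.09 seconds
γ = 1/√(1 - 0.764²) = 1.5499
Δt₀ = Δt/γ = 65.09/1.5499 = 42.00 seconds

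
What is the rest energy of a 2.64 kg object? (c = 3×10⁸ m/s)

c² = (3×10⁸)² = 9.000×10¹⁶ m²/s²
E₀ = mc² = 2.64 × 9.000×10¹⁶ = 2.376×10¹⁷ J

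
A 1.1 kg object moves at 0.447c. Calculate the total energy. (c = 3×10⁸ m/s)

γ = 1/√(1 - 0.447²) = 1.118
mc² = 1.1 × (3×10⁸)² = 9.900×10¹⁶ J
E = γmc² = 1.118 × 9.900×10¹⁶ = 1.107×10¹⁷ J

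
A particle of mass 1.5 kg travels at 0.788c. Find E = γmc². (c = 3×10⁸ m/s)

γ = 1/√(1 - 0.788²) = 1.6242
mc² = 1.5 × (3×10⁸)² = 1.350×10¹⁷ J
E = γmc² = 1.6242 × 1.350×10¹⁷ = 2.193×10¹⁷ J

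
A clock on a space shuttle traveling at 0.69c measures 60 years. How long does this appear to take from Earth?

Proper time Δt₀ = 60 years
γ = 1/√(1 - 0.69²) = 1.38158
Δt = γΔt₀ = 1.38158 × 60 = 82.89 years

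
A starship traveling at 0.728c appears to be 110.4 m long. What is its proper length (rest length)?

Contracted length L = 110.4 m
γ = 1/√(1 - 0.728²) = 1.4586
L₀ = γL = 1.4586 × 110.4 = 161.0 m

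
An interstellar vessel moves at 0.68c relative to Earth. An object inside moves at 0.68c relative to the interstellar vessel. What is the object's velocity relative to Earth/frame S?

u = (u' + v)/(1 + u'v/c²)
Numerator: 0.68 + 0.68 = 1.36
Denominator: 1 + 0.4624 = 1.4624
u = 1.36/1.4624 = 0.9300c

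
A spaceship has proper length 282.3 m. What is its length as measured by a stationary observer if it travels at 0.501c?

Proper length L₀ = 282.3 m
γ = 1/√(1 - 0.501²) = 1.1555
L = L₀/γ = 282.3/1.1555 = 244.3 m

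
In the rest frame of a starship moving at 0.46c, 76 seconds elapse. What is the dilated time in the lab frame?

Proper time Δt₀ = 76 seconds
γ = 1/√(1 - 0.46²) = 1.1262
Δt = γΔt₀ = 1.1262 × 76 = 85.59 seconds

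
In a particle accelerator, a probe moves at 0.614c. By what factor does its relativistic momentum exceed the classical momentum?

p_rel = γmv, p_class = mv
Ratio = γ = 1/√(1 - 0.614²)
= 1/√(0.623004) = 1.267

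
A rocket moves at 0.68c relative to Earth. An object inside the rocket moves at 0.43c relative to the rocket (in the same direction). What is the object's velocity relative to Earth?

u = (u' + v)/(1 + u'v/c²)
Numerator: 0.43 + 0.68 = 1.11
Denominator: 1 + 0.2924 = 1.2924
u = 1.11/1.2924 = 0.8589c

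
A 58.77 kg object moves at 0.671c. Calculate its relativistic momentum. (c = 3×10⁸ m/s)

γ = 1/√(1 - 0.671²) = 1.349
v = 0.671 × 3×10⁸ = 2.013×10⁸ m/s
p = γmv = 1.349 × 58.77 × 2.013×10⁸ = 1.596×10¹⁰ kg·m/s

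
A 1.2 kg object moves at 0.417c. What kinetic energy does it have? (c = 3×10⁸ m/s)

γ = 1/√(1 - 0.417²) = 1.1002
γ - 1 = 0.1002
KE = (γ-1)mc² = 0.1002 × 1.2 × (3×10⁸)² = 1.082×10¹⁶ J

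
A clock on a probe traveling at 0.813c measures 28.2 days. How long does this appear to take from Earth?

Proper time Δt₀ = 28.2 days
γ = 1/√(1 - 0.813²) = 1.7174
Δt = γΔt₀ = 1.7174 × 28.2 = 48.43 days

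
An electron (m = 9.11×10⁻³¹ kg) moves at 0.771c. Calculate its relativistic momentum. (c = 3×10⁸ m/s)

γ = 1/√(1 - 0.771²) = 1.5703
v = 0.771 × 3×10⁸ = 2.313×10⁸ m/s
p = γmv = 1.5703 × 9.11×10⁻³¹ × 2.313×10⁸ = 3.309×10⁻²² kg·m/s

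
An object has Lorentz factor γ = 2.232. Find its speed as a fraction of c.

From γ = 1/√(1 - v²/c²):
1/γ² = 1/2.232² = 0.2007
v²/c² = 1 - 0.2007 = 0.7993
v/c = √(0.7993) = 0.8940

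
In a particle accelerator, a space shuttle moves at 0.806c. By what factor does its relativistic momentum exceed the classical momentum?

p_rel = γmv, p_class = mv
Ratio = γ = 1/√(1 - 0.806²)
= 1/√(0.350364) = 1.689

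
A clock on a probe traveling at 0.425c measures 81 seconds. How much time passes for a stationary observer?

Proper time Δt₀ = 81 seconds
γ = 1/√(1 - 0.425²) = 1.1047
Δt = γΔt₀ = 1.1047 × 81 = 89.48 seconds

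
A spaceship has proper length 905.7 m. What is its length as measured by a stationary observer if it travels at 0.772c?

Proper length L₀ = 905.7 m
γ = 1/√(1 - 0.772²) = 1.5733
L = L₀/γ = 905.7/1.5733 = 575.7 m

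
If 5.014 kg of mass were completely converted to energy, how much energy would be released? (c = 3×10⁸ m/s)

Using E = mc²:
c² = (3×10⁸)² = 9×10¹⁶ m²/s²
E = 5.014 × 9×10¹⁶ = 4.513×10¹⁷ J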